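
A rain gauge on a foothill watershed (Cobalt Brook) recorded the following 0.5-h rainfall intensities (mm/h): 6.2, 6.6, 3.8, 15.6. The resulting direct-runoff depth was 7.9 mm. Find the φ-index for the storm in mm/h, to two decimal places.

Only the 3 blocks with intensity above φ contribute runoff: 6.2, 6.6, 15.6 mm/h.
Σ(I−φ)·Δt = d  ⇒  (6.2+6.6+15.6 − 3φ)·0.5 = 7.9
φ = (28.40 − 7.9/0.5) / 3 = 4.20 mm/h.

φ ≈ 4.20 mm/h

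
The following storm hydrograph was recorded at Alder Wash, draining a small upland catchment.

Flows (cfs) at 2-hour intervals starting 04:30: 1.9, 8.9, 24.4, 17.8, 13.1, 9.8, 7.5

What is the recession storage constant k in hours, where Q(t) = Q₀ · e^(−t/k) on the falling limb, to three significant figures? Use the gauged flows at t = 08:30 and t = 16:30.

k ≈ 6.78 h

On the falling limb, Q drops from 24.4 to 7.5 cfs between t = 08:30 and t = 16:30 (Δt = 8 h).
k = −Δt / ln(Q₂/Q₁) = −8 / ln(7.5/24.4) = 6.78 h.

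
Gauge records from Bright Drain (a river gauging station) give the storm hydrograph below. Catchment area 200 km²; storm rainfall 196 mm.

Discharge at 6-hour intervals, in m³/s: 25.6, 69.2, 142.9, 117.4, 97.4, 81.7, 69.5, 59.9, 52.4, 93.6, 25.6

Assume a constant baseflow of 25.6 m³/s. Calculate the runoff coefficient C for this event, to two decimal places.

C ≈ 0.31

ΣQ_DR = 553.6 m³/s; V = ΣQ_DR·Δt = 1.196 × 10^7 m³.
Runoff depth d = V / A = 59.79 mm.
C = d / P = 59.79 / 196 = 0.31.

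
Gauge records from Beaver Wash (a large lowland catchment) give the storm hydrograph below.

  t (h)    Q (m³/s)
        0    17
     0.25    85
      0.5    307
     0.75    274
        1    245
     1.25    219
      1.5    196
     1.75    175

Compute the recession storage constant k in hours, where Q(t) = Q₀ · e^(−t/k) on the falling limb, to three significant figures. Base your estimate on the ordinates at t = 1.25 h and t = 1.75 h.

On the falling limb, Q drops from 219 to 175 m³/s between t = 1.25 h and t = 1.75 h (Δt = 0.5 h).
k = −Δt / ln(Q₂/Q₁) = −0.5 / ln(175/219) = 2.23 h.

k ≈ 2.23 h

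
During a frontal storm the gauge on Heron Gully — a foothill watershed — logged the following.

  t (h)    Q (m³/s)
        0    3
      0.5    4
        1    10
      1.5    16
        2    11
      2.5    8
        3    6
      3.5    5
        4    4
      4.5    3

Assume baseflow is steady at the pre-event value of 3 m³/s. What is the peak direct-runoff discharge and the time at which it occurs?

Subtracting baseflow gives direct-runoff ordinates: 0.0, 1.0, 7.0, 13.0, 8.0, 5.0, 3.0, 2.0, 1.0, 0.0 m³/s.
The maximum is 13.0 m³/s, occurring at the reading for t = 1.5 h.

Q_p = 13.0 m³/s at t = 1.5 h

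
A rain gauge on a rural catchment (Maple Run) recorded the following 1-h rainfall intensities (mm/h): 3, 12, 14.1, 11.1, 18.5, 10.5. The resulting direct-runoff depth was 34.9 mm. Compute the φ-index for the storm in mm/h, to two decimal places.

φ ≈ 6.26 mm/h

Only the 5 blocks with intensity above φ contribute runoff: 12, 14.1, 11.1, 18.5, 10.5 mm/h.
Σ(I−φ)·Δt = d  ⇒  (12+14.1+11.1+18.5+10.5 − 5φ)·1 = 34.9
φ = (66.20 − 34.9/1) / 5 = 6.26 mm/h.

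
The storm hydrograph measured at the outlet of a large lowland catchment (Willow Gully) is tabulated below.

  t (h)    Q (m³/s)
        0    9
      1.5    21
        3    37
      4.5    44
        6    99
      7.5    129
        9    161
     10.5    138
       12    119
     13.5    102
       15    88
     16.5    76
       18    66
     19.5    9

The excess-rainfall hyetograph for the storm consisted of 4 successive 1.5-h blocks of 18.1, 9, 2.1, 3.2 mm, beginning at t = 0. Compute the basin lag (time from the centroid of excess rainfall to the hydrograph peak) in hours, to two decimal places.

Centroid of excess rainfall: t_c = Σ P_i·t̄_i / ΣP_i = 1.8056 h (block centres at 0.75, 2.25, 3.75, 5.25 h).
Hydrograph peak occurs at t = 9 h, so basin lag t_L = 9 − 1.8056 = 7.19 h.

t_L ≈ 7.19 h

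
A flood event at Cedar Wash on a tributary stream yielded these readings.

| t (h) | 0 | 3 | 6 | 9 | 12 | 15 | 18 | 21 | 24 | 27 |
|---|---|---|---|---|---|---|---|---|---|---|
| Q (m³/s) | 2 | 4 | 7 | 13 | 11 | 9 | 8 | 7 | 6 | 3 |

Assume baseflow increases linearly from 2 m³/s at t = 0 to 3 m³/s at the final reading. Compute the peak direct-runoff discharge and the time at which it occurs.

Q_p = 10.67 m³/s at t = 9 h

Subtracting baseflow gives direct-runoff ordinates: 0.00, 1.89, 4.78, 10.67, 8.56, 6.44, 5.33, 4.22, 3.11, 0.00 m³/s.
The maximum is 10.67 m³/s, occurring at the reading for t = 9 h.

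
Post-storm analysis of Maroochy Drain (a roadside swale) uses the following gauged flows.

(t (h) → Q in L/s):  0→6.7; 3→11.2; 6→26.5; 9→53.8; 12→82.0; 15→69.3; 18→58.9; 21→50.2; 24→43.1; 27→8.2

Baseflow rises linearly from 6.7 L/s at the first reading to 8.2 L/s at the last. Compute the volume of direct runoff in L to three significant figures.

V ≈ 3.62 × 10^6 L

Direct-runoff ordinates (Q − Q_b): 0.00, 4.33, 19.47, 46.60, 74.63, 61.77, 51.20, 42.33, 35.07, 0.00 L/s.
ΣQ_DR = 335.4 L/s.
With Δt = 3 h = 10800 s, V = ΣQ_DR · Δt = 335.4 × 10800 = 3.62 × 10^6 L.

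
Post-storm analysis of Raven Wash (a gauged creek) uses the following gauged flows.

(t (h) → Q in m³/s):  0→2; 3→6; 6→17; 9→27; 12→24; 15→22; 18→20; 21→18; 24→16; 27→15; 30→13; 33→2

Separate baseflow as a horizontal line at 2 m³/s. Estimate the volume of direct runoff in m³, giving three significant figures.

V ≈ 1.71 × 10^6 m³

Direct-runoff ordinates (Q − Q_b): 0.0, 4.0, 15.0, 25.0, 22.0, 20.0, 18.0, 16.0, 14.0, 13.0, 11.0, 0.0 m³/s.
ΣQ_DR = 158.0 m³/s.
With Δt = 3 h = 10800 s, V = ΣQ_DR · Δt = 158.0 × 10800 = 1.71 × 10^6 m³.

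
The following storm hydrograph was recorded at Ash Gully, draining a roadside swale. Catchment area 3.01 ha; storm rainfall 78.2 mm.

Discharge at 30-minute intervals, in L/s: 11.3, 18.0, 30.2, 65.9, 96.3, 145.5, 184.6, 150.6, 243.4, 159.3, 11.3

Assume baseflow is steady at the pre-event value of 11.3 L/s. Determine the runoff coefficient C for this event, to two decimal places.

C ≈ 0.76

ΣQ_DR = 992.1 L/s; V = ΣQ_DR·Δt = 1.786 × 10^6 L.
Runoff depth d = V / A = 59.33 mm.
C = d / P = 59.33 / 78.2 = 0.76.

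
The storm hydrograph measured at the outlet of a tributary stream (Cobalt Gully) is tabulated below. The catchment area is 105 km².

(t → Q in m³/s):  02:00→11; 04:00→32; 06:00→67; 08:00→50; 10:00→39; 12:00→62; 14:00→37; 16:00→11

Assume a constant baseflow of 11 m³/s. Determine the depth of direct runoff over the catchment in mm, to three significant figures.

d ≈ 15.2 mm

Direct runoff: 0.0, 21.0, 56.0, 39.0, 28.0, 51.0, 26.0, 0.0 m³/s; ΣQ_DR = 221.0 m³/s.
V = ΣQ_DR · Δt = 221.0 × 7200 s = 1.591 × 10^6 m³.
Over A = 105 km², depth = V / A = 15.2 mm.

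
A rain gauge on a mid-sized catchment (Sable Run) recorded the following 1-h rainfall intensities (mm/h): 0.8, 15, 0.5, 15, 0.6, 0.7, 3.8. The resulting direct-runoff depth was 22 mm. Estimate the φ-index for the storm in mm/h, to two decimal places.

φ ≈ 4.00 mm/h

Only the 2 blocks with intensity above φ contribute runoff: 15, 15 mm/h.
Σ(I−φ)·Δt = d  ⇒  (15+15 − 2φ)·1 = 22
φ = (30.00 − 22/1) / 2 = 4.00 mm/h.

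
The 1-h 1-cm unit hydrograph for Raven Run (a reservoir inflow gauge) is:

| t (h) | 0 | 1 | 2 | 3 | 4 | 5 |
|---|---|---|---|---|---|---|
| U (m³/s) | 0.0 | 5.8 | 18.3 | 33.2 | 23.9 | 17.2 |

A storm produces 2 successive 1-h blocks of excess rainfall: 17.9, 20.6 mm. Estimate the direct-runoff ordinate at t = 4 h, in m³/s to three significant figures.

By discrete convolution, Q_j = Σ (P_i / 10 mm) · U_{j−i}.
At t = 4 h (j=4): Q = (17.9/10)·23.9 + (20.6/10)·33.2 = 111 m³/s.

Q ≈ 111 m³/s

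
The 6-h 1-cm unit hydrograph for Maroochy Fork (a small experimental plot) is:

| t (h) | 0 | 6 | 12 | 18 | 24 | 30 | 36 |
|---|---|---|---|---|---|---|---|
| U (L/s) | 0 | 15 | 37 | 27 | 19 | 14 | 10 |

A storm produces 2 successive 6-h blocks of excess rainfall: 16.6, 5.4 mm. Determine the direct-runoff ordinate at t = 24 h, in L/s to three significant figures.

By discrete convolution, Q_j = Σ (P_i / 10 mm) · U_{j−i}.
At t = 24 h (j=4): Q = (16.6/10)·19 + (5.4/10)·27 = 46.1 L/s.

Q ≈ 46.1 L/s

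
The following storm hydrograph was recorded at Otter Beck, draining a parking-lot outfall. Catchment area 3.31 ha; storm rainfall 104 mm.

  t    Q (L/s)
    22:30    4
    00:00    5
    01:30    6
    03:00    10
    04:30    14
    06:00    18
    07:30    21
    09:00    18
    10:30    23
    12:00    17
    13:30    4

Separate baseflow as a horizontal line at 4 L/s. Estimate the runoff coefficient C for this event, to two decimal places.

ΣQ_DR = 96.00 L/s; V = ΣQ_DR·Δt = 5.184 × 10^5 L.
Runoff depth d = V / A = 15.66 mm.
C = d / P = 15.66 / 104 = 0.15.

C ≈ 0.15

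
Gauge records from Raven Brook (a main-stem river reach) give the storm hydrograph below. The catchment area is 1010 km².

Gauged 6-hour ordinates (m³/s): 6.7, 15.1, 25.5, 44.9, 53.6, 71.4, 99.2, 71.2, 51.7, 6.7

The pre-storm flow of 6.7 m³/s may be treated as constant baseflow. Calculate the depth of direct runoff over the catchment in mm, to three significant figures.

Direct runoff: 0.0, 8.4, 18.8, 38.2, 46.9, 64.7, 92.5, 64.5, 45.0, 0.0 m³/s; ΣQ_DR = 379.0 m³/s.
V = ΣQ_DR · Δt = 379.0 × 21600 s = 8.186 × 10^6 m³.
Over A = 1010 km², depth = V / A = 8.11 mm.

d ≈ 8.11 mm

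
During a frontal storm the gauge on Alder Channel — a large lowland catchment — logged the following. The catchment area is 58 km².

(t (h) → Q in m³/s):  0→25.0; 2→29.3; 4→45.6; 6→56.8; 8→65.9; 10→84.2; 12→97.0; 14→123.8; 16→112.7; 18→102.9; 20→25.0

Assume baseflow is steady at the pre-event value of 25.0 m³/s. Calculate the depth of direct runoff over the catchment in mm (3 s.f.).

d ≈ 61.2 mm

Direct runoff: 0.0, 4.3, 20.6, 31.8, 40.9, 59.2, 72.0, 98.8, 87.7, 77.9, 0.0 m³/s; ΣQ_DR = 493.2 m³/s.
V = ΣQ_DR · Δt = 493.2 × 7200 s = 3.551 × 10^6 m³.
Over A = 58 km², depth = V / A = 61.2 mm.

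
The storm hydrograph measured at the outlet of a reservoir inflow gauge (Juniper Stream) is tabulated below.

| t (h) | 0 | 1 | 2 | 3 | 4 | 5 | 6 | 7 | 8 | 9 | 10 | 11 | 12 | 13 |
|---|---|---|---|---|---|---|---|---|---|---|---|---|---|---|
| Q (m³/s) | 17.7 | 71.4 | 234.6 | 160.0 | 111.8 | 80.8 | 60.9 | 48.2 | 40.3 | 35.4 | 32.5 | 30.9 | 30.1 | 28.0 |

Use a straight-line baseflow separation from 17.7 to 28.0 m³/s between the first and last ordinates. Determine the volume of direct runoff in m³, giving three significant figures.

Direct-runoff ordinates (Q − Q_b): 0.00, 52.91, 215.32, 139.92, 90.93, 59.14, 38.45, 24.95, 16.26, 10.57, 6.88, 4.48, 2.89, 0.00 m³/s.
ΣQ_DR = 662.7 m³/s.
With Δt = 1 h = 3600 s, V = ΣQ_DR · Δt = 662.7 × 3600 = 2.39 × 10^6 m³.

V ≈ 2.39 × 10^6 m³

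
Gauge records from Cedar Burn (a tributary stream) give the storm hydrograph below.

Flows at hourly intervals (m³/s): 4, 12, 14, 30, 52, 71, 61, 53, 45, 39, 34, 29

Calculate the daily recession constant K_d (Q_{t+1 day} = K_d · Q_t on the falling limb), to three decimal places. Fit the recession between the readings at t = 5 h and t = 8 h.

Between t = 5 h and t = 8 h the flow falls from 71 to 45 m³/s over 3×1 h = 3 h.
Per-interval ratio K = (45/71)^(1/3) = 0.8590; K_d = K^(24/1) = 0.026.

K_d ≈ 0.026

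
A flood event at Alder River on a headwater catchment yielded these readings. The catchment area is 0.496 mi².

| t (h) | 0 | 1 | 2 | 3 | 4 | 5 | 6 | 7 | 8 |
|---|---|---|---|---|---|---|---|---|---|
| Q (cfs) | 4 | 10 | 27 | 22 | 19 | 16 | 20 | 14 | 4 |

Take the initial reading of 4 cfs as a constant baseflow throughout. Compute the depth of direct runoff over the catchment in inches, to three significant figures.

d ≈ 0.312 in

Direct runoff: 0.0, 6.0, 23.0, 18.0, 15.0, 12.0, 16.0, 10.0, 0.0 cfs; ΣQ_DR = 100.0 cfs.
V = ΣQ_DR · Δt = 100.0 × 3600 s = 3.600 × 10^5 ft³.
Over A = 0.496 mi², depth = V / A = 0.312 in.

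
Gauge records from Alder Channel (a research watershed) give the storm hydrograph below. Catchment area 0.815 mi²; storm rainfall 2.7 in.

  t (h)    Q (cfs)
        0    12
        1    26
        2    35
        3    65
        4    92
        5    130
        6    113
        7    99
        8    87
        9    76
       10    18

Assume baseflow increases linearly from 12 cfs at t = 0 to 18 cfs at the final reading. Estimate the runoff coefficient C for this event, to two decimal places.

C ≈ 0.41

ΣQ_DR = 588.0 cfs; V = ΣQ_DR·Δt = 2.117 × 10^6 ft³.
Runoff depth d = V / A = 1.118 in.
C = d / P = 1.118 / 2.7 = 0.41.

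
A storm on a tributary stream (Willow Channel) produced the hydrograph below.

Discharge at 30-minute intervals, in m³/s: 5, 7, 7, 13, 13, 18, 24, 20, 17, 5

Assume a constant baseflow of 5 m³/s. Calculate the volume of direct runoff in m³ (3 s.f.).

Direct-runoff ordinates (Q − Q_b): 0.0, 2.0, 2.0, 8.0, 8.0, 13.0, 19.0, 15.0, 12.0, 0.0 m³/s.
ΣQ_DR = 79.00 m³/s.
With Δt = 0.5 h = 1800 s, V = ΣQ_DR · Δt = 79.00 × 1800 = 1.42 × 10^5 m³.

V ≈ 1.42 × 10^5 m³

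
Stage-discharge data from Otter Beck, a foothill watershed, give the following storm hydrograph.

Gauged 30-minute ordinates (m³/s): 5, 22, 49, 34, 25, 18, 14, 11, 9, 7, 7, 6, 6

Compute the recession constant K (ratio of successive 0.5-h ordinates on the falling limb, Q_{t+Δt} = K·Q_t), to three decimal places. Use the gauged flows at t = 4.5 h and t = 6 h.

Using the recession-limb readings at t = 4.5 h and t = 6 h: Q falls from 7 to 6 m³/s over 3 intervals.
K = (Q₂/Q₁)^(1/3) = (6/7)^(1/3) = 0.950.

K ≈ 0.950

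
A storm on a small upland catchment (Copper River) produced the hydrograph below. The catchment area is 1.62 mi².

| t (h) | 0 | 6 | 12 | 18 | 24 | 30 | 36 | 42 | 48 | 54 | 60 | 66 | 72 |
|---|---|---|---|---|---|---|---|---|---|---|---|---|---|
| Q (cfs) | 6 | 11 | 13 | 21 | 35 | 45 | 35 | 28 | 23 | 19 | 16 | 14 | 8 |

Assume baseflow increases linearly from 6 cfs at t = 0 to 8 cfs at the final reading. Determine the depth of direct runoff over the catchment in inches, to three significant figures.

Direct runoff: 0.00, 4.83, 6.67, 14.50, 28.33, 38.17, 28.00, 20.83, 15.67, 11.50, 8.33, 6.17, 0.00 cfs; ΣQ_DR = 183.0 cfs.
V = ΣQ_DR · Δt = 183.0 × 21600 s = 3.953 × 10^6 ft³.
Over A = 1.62 mi², depth = V / A = 1.05 in.

d ≈ 1.05 in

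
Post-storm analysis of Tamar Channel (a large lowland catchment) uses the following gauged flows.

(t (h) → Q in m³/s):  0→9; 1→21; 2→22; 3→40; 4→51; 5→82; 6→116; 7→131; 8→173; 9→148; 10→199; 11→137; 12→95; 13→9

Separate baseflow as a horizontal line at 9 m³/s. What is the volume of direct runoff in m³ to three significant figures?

V ≈ 3.99 × 10^6 m³

Direct-runoff ordinates (Q − Q_b): 0.0, 12.0, 13.0, 31.0, 42.0, 73.0, 107.0, 122.0, 164.0, 139.0, 190.0, 128.0, 86.0, 0.0 m³/s.
ΣQ_DR = 1107 m³/s.
With Δt = 1 h = 3600 s, V = ΣQ_DR · Δt = 1107 × 3600 = 3.99 × 10^6 m³.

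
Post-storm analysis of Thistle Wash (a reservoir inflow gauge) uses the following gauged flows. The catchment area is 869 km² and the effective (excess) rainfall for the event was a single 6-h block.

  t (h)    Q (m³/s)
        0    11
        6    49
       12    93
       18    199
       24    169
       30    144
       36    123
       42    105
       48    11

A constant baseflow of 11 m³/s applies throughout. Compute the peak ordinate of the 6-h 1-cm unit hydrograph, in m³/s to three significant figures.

U_p ≈ 94.0 m³/s

Direct runoff: 0.0, 38.0, 82.0, 188.0, 158.0, 133.0, 112.0, 94.0, 0.0 m³/s; ΣQ_DR = 805.0 m³/s, peak = 188.0 m³/s.
Runoff depth d = ΣQ_DR·Δt / A = 805.0 × 21600 / (869 km²) = 20.01 mm.
The 1-cm UH is the DRH scaled by (10 mm)/d, so U_p = 188.0 × 10/20.01 = 94.0 m³/s.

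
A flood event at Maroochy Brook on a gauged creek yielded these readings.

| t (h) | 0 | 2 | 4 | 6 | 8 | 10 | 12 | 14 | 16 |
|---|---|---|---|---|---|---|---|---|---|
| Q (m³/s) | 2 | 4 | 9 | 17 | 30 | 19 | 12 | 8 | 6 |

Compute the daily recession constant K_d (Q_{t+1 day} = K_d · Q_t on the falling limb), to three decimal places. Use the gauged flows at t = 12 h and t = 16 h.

K_d ≈ 0.016

Between t = 12 h and t = 16 h the flow falls from 12 to 6 m³/s over 2×2 h = 4 h.
Per-interval ratio K = (6/12)^(1/2) = 0.7071; K_d = K^(24/2) = 0.016.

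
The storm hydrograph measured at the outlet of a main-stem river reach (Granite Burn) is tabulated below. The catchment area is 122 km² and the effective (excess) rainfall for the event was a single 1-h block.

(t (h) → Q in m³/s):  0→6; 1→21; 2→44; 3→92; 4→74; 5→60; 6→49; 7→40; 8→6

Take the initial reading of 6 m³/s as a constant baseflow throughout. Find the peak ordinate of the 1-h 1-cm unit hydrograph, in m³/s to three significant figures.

U_p ≈ 86.2 m³/s

Direct runoff: 0.0, 15.0, 38.0, 86.0, 68.0, 54.0, 43.0, 34.0, 0.0 m³/s; ΣQ_DR = 338.0 m³/s, peak = 86.0 m³/s.
Runoff depth d = ΣQ_DR·Δt / A = 338.0 × 3600 / (122 km²) = 9.974 mm.
The 1-cm UH is the DRH scaled by (10 mm)/d, so U_p = 86.0 × 10/9.974 = 86.2 m³/s.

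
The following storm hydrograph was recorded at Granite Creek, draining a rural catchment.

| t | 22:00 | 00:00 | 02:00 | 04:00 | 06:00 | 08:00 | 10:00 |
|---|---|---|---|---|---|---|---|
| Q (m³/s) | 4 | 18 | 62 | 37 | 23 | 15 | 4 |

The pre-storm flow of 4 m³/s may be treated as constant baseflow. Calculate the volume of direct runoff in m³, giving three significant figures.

V ≈ 9.72 × 10^5 m³

Direct-runoff ordinates (Q − Q_b): 0.0, 14.0, 58.0, 33.0, 19.0, 11.0, 0.0 m³/s.
ΣQ_DR = 135.0 m³/s.
With Δt = 2 h = 7200 s, V = ΣQ_DR · Δt = 135.0 × 7200 = 9.72 × 10^5 m³.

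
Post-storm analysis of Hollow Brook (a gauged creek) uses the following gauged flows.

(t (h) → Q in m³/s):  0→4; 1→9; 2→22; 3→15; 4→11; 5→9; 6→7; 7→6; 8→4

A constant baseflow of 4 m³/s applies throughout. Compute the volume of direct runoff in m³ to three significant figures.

Direct-runoff ordinates (Q − Q_b): 0.0, 5.0, 18.0, 11.0, 7.0, 5.0, 3.0, 2.0, 0.0 m³/s.
ΣQ_DR = 51.00 m³/s.
With Δt = 1 h = 3600 s, V = ΣQ_DR · Δt = 51.00 × 3600 = 1.84 × 10^5 m³.

V ≈ 1.84 × 10^5 m³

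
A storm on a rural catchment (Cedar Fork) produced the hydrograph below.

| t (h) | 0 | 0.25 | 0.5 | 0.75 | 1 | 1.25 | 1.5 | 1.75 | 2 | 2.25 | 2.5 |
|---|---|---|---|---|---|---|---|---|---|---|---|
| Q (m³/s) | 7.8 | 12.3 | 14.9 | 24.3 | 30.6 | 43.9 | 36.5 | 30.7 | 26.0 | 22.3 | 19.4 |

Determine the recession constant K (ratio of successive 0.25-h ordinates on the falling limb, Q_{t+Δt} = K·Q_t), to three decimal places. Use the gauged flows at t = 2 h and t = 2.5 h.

K ≈ 0.864

Using the recession-limb readings at t = 2 h and t = 2.5 h: Q falls from 26.0 to 19.4 m³/s over 2 intervals.
K = (Q₂/Q₁)^(1/2) = (19.4/26.0)^(1/2) = 0.864.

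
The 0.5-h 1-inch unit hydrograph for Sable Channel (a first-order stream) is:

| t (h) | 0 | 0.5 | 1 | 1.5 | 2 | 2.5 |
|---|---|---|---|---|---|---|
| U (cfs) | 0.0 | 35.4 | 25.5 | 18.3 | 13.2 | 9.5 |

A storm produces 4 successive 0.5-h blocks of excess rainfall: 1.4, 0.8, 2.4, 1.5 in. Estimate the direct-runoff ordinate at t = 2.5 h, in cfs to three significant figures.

Q ≈ 106 cfs

By discrete convolution, Q_j = Σ (P_i / 1 in) · U_{j−i}.
At t = 2.5 h (j=5): Q = (1.4/1)·9.5 + (0.8/1)·13.2 + (2.4/1)·18.3 + (1.5/1)·25.5 = 106 cfs.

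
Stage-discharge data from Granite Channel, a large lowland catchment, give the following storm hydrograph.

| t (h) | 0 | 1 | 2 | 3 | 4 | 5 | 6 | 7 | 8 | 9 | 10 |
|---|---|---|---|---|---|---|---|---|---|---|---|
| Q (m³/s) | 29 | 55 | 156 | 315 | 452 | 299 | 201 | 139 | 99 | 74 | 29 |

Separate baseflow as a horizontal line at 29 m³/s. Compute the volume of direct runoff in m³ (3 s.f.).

V ≈ 5.50 × 10^6 m³

Direct-runoff ordinates (Q − Q_b): 0.0, 26.0, 127.0, 286.0, 423.0, 270.0, 172.0, 110.0, 70.0, 45.0, 0.0 m³/s.
ΣQ_DR = 1529 m³/s.
With Δt = 1 h = 3600 s, V = ΣQ_DR · Δt = 1529 × 3600 = 5.50 × 10^6 m³.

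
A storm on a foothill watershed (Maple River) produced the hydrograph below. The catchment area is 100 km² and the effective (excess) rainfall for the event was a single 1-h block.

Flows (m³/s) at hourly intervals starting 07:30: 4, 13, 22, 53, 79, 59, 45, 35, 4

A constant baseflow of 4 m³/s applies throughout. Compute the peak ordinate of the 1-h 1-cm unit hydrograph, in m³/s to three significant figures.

U_p ≈ 74.9 m³/s

Direct runoff: 0.0, 9.0, 18.0, 49.0, 75.0, 55.0, 41.0, 31.0, 0.0 m³/s; ΣQ_DR = 278.0 m³/s, peak = 75.0 m³/s.
Runoff depth d = ΣQ_DR·Δt / A = 278.0 × 3600 / (100 km²) = 10.01 mm.
The 1-cm UH is the DRH scaled by (10 mm)/d, so U_p = 75.0 × 10/10.01 = 74.9 m³/s.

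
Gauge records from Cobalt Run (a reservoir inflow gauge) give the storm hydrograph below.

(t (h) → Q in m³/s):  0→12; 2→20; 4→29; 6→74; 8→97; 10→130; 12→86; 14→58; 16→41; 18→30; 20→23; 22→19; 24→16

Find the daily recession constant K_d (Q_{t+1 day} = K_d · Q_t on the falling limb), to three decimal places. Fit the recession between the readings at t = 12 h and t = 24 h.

Between t = 12 h and t = 24 h the flow falls from 86 to 16 m³/s over 6×2 h = 12 h.
Per-interval ratio K = (16/86)^(1/6) = 0.7556; K_d = K^(24/2) = 0.035.

K_d ≈ 0.035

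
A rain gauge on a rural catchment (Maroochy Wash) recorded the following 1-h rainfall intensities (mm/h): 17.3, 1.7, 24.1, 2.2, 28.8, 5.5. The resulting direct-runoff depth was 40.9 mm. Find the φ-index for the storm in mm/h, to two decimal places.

Only the 3 blocks with intensity above φ contribute runoff: 17.3, 24.1, 28.8 mm/h.
Σ(I−φ)·Δt = d  ⇒  (17.3+24.1+28.8 − 3φ)·1 = 40.9
φ = (70.20 − 40.9/1) / 3 = 9.77 mm/h.

φ ≈ 9.77 mm/h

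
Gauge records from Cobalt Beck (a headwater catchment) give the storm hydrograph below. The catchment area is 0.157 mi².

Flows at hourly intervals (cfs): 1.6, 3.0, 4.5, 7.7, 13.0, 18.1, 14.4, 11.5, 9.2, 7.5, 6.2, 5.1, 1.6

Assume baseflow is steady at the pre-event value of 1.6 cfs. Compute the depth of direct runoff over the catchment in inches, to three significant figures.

Direct runoff: 0.0, 1.4, 2.9, 6.1, 11.4, 16.5, 12.8, 9.9, 7.6, 5.9, 4.6, 3.5, 0.0 cfs; ΣQ_DR = 82.60 cfs.
V = ΣQ_DR · Δt = 82.60 × 3600 s = 2.974 × 10^5 ft³.
Over A = 0.157 mi², depth = V / A = 0.815 in.

d ≈ 0.815 in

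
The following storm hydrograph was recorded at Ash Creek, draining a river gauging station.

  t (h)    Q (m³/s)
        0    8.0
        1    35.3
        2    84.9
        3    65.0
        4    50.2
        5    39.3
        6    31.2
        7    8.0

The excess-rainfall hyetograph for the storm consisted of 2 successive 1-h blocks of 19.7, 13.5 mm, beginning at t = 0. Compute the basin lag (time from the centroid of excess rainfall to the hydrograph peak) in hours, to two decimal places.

Centroid of excess rainfall: t_c = Σ P_i·t̄_i / ΣP_i = 0.9066 h (block centres at 0.5, 1.5 h).
Hydrograph peak occurs at t = 2 h, so basin lag t_L = 2 − 0.9066 = 1.09 h.

t_L ≈ 1.09 h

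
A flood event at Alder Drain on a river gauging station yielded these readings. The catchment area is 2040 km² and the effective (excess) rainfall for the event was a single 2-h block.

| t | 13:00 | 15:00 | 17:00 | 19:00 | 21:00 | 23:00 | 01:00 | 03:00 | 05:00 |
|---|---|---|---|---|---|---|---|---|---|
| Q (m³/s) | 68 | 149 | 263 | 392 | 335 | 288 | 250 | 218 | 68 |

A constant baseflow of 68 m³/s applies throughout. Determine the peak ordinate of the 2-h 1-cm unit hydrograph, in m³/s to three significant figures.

Direct runoff: 0.0, 81.0, 195.0, 324.0, 267.0, 220.0, 182.0, 150.0, 0.0 m³/s; ΣQ_DR = 1419 m³/s, peak = 324.0 m³/s.
Runoff depth d = ΣQ_DR·Δt / A = 1419 × 7200 / (2040 km²) = 5.008 mm.
The 1-cm UH is the DRH scaled by (10 mm)/d, so U_p = 324.0 × 10/5.008 = 647 m³/s.

U_p ≈ 647 m³/s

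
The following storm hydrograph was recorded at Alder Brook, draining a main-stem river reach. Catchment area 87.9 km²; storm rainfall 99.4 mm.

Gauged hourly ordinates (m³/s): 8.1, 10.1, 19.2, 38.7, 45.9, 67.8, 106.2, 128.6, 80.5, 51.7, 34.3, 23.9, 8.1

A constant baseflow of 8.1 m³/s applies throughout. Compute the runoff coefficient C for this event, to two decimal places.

ΣQ_DR = 517.8 m³/s; V = ΣQ_DR·Δt = 1.864 × 10^6 m³.
Runoff depth d = V / A = 21.21 mm.
C = d / P = 21.21 / 99.4 = 0.21.

C ≈ 0.21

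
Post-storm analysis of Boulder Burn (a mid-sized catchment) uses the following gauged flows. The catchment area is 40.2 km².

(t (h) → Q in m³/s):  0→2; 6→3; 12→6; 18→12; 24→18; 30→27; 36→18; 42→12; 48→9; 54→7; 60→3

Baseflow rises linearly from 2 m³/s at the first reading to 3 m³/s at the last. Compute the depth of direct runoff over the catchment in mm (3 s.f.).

Direct runoff: 0.00, 0.90, 3.80, 9.70, 15.60, 24.50, 15.40, 9.30, 6.20, 4.10, 0.00 m³/s; ΣQ_DR = 89.50 m³/s.
V = ΣQ_DR · Δt = 89.50 × 21600 s = 1.933 × 10^6 m³.
Over A = 40.2 km², depth = V / A = 48.1 mm.

d ≈ 48.1 mm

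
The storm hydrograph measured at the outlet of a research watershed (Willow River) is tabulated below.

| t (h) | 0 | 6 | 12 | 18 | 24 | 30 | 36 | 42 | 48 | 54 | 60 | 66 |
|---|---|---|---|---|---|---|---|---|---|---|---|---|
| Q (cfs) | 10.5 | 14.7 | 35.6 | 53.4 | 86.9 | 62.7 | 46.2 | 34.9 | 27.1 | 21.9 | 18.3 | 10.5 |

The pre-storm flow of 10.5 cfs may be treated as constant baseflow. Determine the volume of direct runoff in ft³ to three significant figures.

V ≈ 6.41 × 10^6 ft³

Direct-runoff ordinates (Q − Q_b): 0.0, 4.2, 25.1, 42.9, 76.4, 52.2, 35.7, 24.4, 16.6, 11.4, 7.8, 0.0 cfs.
ΣQ_DR = 296.7 cfs.
With Δt = 6 h = 21600 s, V = ΣQ_DR · Δt = 296.7 × 21600 = 6.41 × 10^6 ft³.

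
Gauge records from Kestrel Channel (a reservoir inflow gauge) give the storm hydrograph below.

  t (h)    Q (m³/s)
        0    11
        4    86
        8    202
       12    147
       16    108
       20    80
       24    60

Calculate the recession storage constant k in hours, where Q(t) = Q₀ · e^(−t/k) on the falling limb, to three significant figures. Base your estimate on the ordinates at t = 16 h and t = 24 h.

k ≈ 13.6 h

On the falling limb, Q drops from 108 to 60 m³/s between t = 16 h and t = 24 h (Δt = 8 h).
k = −Δt / ln(Q₂/Q₁) = −8 / ln(60/108) = 13.6 h.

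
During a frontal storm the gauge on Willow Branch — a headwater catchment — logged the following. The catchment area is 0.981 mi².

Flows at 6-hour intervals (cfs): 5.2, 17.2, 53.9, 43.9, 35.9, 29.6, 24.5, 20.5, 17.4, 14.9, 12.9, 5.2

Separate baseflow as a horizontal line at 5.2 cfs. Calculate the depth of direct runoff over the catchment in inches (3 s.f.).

Direct runoff: 0.0, 12.0, 48.7, 38.7, 30.7, 24.4, 19.3, 15.3, 12.2, 9.7, 7.7, 0.0 cfs; ΣQ_DR = 218.7 cfs.
V = ΣQ_DR · Δt = 218.7 × 21600 s = 4.724 × 10^6 ft³.
Over A = 0.981 mi², depth = V / A = 2.07 in.

d ≈ 2.07 in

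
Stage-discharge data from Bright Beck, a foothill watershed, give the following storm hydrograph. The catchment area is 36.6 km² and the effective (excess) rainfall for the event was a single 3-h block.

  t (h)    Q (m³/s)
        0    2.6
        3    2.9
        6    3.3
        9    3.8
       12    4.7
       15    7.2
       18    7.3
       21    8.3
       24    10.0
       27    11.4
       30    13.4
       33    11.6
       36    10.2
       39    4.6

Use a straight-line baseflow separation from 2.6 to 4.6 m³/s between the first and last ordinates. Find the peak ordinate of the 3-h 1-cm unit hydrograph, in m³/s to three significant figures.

U_p ≈ 6.17 m³/s

Direct runoff: 0.00, 0.15, 0.39, 0.74, 1.48, 3.83, 3.78, 4.62, 6.17, 7.42, 9.26, 7.31, 5.75, 0.00 m³/s; ΣQ_DR = 50.90 m³/s, peak = 9.26 m³/s.
Runoff depth d = ΣQ_DR·Δt / A = 50.90 × 10800 / (36.6 km²) = 15.02 mm.
The 1-cm UH is the DRH scaled by (10 mm)/d, so U_p = 9.26 × 10/15.02 = 6.17 m³/s.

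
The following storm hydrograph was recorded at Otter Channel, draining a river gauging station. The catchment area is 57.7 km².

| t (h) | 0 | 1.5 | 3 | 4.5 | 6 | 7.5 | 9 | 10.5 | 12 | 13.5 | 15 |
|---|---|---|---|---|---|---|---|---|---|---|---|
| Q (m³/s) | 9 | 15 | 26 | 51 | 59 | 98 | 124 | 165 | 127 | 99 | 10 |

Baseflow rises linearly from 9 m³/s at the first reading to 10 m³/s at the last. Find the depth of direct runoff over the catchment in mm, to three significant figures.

Direct runoff: 0.00, 5.90, 16.80, 41.70, 49.60, 88.50, 114.40, 155.30, 117.20, 89.10, 0.00 m³/s; ΣQ_DR = 678.5 m³/s.
V = ΣQ_DR · Δt = 678.5 × 5400 s = 3.664 × 10^6 m³.
Over A = 57.7 km², depth = V / A = 63.5 mm.

d ≈ 63.5 mm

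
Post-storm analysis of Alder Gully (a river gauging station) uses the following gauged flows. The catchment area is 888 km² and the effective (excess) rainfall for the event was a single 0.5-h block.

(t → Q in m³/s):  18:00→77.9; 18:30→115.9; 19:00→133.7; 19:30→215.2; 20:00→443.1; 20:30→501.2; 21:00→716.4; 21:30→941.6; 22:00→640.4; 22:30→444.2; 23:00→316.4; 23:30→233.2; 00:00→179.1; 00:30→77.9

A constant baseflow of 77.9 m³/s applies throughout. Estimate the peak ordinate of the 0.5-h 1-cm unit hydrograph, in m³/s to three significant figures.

U_p ≈ 1080 m³/s

Direct runoff: 0.0, 38.0, 55.8, 137.3, 365.2, 423.3, 638.5, 863.7, 562.5, 366.3, 238.5, 155.3, 101.2, 0.0 m³/s; ΣQ_DR = 3946 m³/s, peak = 863.7 m³/s.
Runoff depth d = ΣQ_DR·Δt / A = 3946 × 1800 / (888 km²) = 7.998 mm.
The 1-cm UH is the DRH scaled by (10 mm)/d, so U_p = 863.7 × 10/7.998 = 1080 m³/s.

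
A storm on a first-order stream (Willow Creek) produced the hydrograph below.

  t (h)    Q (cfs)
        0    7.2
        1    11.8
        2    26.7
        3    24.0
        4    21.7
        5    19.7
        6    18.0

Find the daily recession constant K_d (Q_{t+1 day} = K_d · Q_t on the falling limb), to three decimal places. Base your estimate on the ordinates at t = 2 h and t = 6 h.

Between t = 2 h and t = 6 h the flow falls from 26.7 to 18.0 cfs over 4×1 h = 4 h.
Per-interval ratio K = (18.0/26.7)^(1/4) = 0.9061; K_d = K^(24/1) = 0.094.

K_d ≈ 0.094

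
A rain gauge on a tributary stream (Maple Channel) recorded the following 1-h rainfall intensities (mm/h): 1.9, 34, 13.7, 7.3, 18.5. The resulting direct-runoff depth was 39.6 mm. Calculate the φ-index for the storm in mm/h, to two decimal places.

φ ≈ 8.87 mm/h

Only the 3 blocks with intensity above φ contribute runoff: 34, 13.7, 18.5 mm/h.
Σ(I−φ)·Δt = d  ⇒  (34+13.7+18.5 − 3φ)·1 = 39.6
φ = (66.20 − 39.6/1) / 3 = 8.87 mm/h.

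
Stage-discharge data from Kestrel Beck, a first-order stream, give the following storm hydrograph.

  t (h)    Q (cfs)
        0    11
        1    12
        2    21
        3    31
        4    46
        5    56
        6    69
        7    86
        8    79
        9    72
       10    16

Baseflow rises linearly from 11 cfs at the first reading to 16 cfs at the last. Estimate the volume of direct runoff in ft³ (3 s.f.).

Direct-runoff ordinates (Q − Q_b): 0.00, 0.50, 9.00, 18.50, 33.00, 42.50, 55.00, 71.50, 64.00, 56.50, 0.00 cfs.
ΣQ_DR = 350.5 cfs.
With Δt = 1 h = 3600 s, V = ΣQ_DR · Δt = 350.5 × 3600 = 1.26 × 10^6 ft³.

V ≈ 1.26 × 10^6 ft³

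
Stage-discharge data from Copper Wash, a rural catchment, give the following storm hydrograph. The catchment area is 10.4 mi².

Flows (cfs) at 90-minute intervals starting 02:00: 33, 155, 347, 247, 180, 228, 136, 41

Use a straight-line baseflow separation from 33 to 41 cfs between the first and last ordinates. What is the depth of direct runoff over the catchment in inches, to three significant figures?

Direct runoff: 0.00, 120.86, 311.71, 210.57, 142.43, 189.29, 96.14, 0.00 cfs; ΣQ_DR = 1071 cfs.
V = ΣQ_DR · Δt = 1071 × 5400 s = 5.783 × 10^6 ft³.
Over A = 10.4 mi², depth = V / A = 0.239 in.

d ≈ 0.239 in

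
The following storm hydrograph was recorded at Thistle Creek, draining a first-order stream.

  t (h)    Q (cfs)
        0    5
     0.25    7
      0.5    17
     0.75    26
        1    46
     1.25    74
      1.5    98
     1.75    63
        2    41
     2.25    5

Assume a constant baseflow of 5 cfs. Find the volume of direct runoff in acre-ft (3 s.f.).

Direct-runoff ordinates (Q − Q_b): 0.0, 2.0, 12.0, 21.0, 41.0, 69.0, 93.0, 58.0, 36.0, 0.0 cfs.
ΣQ_DR = 332.0 cfs.
With Δt = 0.25 h = 900 s, V = ΣQ_DR · Δt = 332.0 × 900 = 2.99 × 10^5 ft³ = 6.86 acre-ft.

V ≈ 6.86 acre-ft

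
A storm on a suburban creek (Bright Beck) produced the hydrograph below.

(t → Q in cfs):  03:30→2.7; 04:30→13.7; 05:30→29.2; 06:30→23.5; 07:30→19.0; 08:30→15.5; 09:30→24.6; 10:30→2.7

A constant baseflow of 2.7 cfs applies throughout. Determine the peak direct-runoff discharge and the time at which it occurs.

Q_p = 26.5 cfs at t = 05:30

Subtracting baseflow gives direct-runoff ordinates: 0.0, 11.0, 26.5, 20.8, 16.3, 12.8, 21.9, 0.0 cfs.
The maximum is 26.5 cfs, occurring at the reading for t = 05:30.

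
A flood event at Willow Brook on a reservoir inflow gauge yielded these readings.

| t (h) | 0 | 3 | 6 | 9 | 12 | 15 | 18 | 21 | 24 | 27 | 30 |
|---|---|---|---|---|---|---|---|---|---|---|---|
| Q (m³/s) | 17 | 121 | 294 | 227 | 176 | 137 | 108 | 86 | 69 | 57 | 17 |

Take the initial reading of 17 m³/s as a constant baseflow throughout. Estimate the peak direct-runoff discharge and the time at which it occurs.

Subtracting baseflow gives direct-runoff ordinates: 0.0, 104.0, 277.0, 210.0, 159.0, 120.0, 91.0, 69.0, 52.0, 40.0, 0.0 m³/s.
The maximum is 277.0 m³/s, occurring at the reading for t = 6 h.

Q_p = 277.0 m³/s at t = 6 h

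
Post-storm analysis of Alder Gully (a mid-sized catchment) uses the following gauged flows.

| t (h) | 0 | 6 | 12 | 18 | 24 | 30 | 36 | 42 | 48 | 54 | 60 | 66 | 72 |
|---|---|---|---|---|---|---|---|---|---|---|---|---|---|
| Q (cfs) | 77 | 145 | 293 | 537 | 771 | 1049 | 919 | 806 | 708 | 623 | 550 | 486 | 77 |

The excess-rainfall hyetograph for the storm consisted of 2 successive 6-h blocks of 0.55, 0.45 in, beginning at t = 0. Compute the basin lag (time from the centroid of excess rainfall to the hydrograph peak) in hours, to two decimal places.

t_L ≈ 24.30 h

Centroid of excess rainfall: t_c = Σ P_i·t̄_i / ΣP_i = 5.7000 h (block centres at 3, 9 h).
Hydrograph peak occurs at t = 30 h, so basin lag t_L = 30 − 5.7000 = 24.30 h.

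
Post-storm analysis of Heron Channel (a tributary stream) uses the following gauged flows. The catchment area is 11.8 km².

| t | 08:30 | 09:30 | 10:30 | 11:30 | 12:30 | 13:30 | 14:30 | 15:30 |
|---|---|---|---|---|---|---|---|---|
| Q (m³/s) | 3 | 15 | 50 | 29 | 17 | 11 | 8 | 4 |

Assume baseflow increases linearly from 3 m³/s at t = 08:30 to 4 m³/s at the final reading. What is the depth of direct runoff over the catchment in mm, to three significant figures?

Direct runoff: 0.00, 11.86, 46.71, 25.57, 13.43, 7.29, 4.14, 0.00 m³/s; ΣQ_DR = 109.0 m³/s.
V = ΣQ_DR · Δt = 109.0 × 3600 s = 3.924 × 10^5 m³.
Over A = 11.8 km², depth = V / A = 33.3 mm.

d ≈ 33.3 mm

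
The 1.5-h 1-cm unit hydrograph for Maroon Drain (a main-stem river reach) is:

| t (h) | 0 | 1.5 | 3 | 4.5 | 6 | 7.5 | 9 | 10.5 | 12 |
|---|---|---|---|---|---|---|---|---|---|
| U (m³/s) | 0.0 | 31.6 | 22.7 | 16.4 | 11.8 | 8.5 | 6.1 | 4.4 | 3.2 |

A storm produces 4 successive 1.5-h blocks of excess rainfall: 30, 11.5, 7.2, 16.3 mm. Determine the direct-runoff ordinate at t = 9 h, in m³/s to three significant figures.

Q ≈ 63.3 m³/s

By discrete convolution, Q_j = Σ (P_i / 10 mm) · U_{j−i}.
At t = 9 h (j=6): Q = (30/10)·6.1 + (11.5/10)·8.5 + (7.2/10)·11.8 + (16.3/10)·16.4 = 63.3 m³/s.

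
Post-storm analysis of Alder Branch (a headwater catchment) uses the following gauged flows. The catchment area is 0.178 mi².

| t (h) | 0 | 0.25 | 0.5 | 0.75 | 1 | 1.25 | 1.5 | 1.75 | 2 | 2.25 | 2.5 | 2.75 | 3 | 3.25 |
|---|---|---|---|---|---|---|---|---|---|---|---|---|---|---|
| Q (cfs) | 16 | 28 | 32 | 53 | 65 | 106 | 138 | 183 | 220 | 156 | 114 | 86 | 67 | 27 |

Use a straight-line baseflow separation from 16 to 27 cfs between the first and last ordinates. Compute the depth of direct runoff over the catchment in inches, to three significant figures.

d ≈ 2.15 in

Direct runoff: 0.00, 11.15, 14.31, 34.46, 45.62, 85.77, 116.92, 161.08, 197.23, 132.38, 89.54, 60.69, 40.85, 0.00 cfs; ΣQ_DR = 990.0 cfs.
V = ΣQ_DR · Δt = 990.0 × 900 s = 8.910 × 10^5 ft³.
Over A = 0.178 mi², depth = V / A = 2.15 in.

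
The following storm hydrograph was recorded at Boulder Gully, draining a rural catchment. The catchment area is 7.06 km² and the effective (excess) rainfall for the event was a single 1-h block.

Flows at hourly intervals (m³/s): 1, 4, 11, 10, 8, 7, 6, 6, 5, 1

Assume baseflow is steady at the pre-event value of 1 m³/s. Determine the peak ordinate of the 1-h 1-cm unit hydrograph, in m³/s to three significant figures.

Direct runoff: 0.0, 3.0, 10.0, 9.0, 7.0, 6.0, 5.0, 5.0, 4.0, 0.0 m³/s; ΣQ_DR = 49.00 m³/s, peak = 10.0 m³/s.
Runoff depth d = ΣQ_DR·Δt / A = 49.00 × 3600 / (7.06 km²) = 24.99 mm.
The 1-cm UH is the DRH scaled by (10 mm)/d, so U_p = 10.0 × 10/24.99 = 4.00 m³/s.

U_p ≈ 4.00 m³/s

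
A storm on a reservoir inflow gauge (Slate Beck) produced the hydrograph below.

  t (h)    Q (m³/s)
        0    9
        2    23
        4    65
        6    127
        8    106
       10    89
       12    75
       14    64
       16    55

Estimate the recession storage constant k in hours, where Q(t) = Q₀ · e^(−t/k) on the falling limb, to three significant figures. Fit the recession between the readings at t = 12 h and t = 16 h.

k ≈ 12.9 h

On the falling limb, Q drops from 75 to 55 m³/s between t = 12 h and t = 16 h (Δt = 4 h).
k = −Δt / ln(Q₂/Q₁) = −4 / ln(55/75) = 12.9 h.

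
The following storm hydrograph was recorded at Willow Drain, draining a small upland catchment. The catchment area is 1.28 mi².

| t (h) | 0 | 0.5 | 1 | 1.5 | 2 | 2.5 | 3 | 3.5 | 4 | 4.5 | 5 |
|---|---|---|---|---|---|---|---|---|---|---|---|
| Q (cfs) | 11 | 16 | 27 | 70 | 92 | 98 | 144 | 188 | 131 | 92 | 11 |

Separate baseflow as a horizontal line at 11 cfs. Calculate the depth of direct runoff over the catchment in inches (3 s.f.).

d ≈ 0.459 in

Direct runoff: 0.0, 5.0, 16.0, 59.0, 81.0, 87.0, 133.0, 177.0, 120.0, 81.0, 0.0 cfs; ΣQ_DR = 759.0 cfs.
V = ΣQ_DR · Δt = 759.0 × 1800 s = 1.366 × 10^6 ft³.
Over A = 1.28 mi², depth = V / A = 0.459 in.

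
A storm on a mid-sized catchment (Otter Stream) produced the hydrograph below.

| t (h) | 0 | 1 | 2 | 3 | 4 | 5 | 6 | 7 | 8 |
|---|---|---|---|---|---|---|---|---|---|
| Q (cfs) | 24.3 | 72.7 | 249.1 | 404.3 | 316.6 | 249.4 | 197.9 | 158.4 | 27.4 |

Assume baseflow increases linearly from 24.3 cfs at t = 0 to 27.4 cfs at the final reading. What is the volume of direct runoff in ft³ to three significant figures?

V ≈ 5.28 × 10^6 ft³

Direct-runoff ordinates (Q − Q_b): 0.00, 48.01, 224.03, 378.84, 290.75, 223.16, 171.28, 131.39, 0.00 cfs.
ΣQ_DR = 1467 cfs.
With Δt = 1 h = 3600 s, V = ΣQ_DR · Δt = 1467 × 3600 = 5.28 × 10^6 ft³.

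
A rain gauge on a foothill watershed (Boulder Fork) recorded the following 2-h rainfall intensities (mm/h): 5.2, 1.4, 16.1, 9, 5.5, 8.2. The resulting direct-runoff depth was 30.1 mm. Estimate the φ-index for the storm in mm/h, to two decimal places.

φ ≈ 6.08 mm/h

Only the 3 blocks with intensity above φ contribute runoff: 16.1, 9, 8.2 mm/h.
Σ(I−φ)·Δt = d  ⇒  (16.1+9+8.2 − 3φ)·2 = 30.1
φ = (33.30 − 30.1/2) / 3 = 6.08 mm/h.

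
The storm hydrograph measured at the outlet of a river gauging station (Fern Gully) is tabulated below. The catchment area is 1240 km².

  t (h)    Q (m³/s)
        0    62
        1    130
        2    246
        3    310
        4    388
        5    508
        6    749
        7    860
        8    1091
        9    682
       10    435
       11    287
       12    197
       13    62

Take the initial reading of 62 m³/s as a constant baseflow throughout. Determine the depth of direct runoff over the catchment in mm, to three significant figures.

Direct runoff: 0.0, 68.0, 184.0, 248.0, 326.0, 446.0, 687.0, 798.0, 1029.0, 620.0, 373.0, 225.0, 135.0, 0.0 m³/s; ΣQ_DR = 5139 m³/s.
V = ΣQ_DR · Δt = 5139 × 3600 s = 1.850 × 10^7 m³.
Over A = 1240 km², depth = V / A = 14.9 mm.

d ≈ 14.9 mm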